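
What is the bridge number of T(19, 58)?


The bridge number of T(p,q) is min(p,q).
min(19, 58) = 19

19


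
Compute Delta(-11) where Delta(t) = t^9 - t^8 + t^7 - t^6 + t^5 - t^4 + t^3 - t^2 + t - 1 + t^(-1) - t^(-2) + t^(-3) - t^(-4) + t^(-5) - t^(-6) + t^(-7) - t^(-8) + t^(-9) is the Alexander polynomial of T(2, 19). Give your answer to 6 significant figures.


Substituting t = -11 into Delta(t) = t^9 - t^8 + t^7 - t^6 + t^5 - t^4 + t^3 - t^2 + t - 1 + t^(-1) - t^(-2) + t^(-3) - t^(-4) + t^(-5) - t^(-6) + t^(-7) - t^(-8) + t^(-9):
Term values: (-2357947691) + (-214358881) + (-19487171) + (-1771561) + (-161051) + (-14641) + (-1331) + (-121) + (-11) + (-1) + (-0.0909091) + (-0.00826446) + (-0.000751315) + (-6.83013e-05) + (-6.20921e-06) + (-5.64474e-07) + (-5.13158e-08) + (-4.66507e-09) + (-4.24098e-10)
Sum = -2593742460
Rounded to 6 significant figures: -2.59374e+09

-2.59374e+09


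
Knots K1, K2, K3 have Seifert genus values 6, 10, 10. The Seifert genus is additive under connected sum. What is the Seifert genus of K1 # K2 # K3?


The Seifert genus is additive under connected sum.
Seifert genus(K1 # K2 # K3) = (6) + (10) + (10)
= 26

26


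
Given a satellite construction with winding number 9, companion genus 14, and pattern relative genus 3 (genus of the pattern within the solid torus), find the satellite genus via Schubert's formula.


Schubert: g(satellite) = g_rel(pattern) + |winding| * g(companion),
where g_rel(pattern) is the genus of the pattern relative to the solid torus.
= 3 + 9 * 14
= 3 + 126 = 129

129


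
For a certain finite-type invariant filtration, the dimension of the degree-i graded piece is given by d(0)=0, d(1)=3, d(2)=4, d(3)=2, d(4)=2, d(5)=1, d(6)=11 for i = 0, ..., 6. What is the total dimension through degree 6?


Total dimension = d(0) + d(1) + ... + d(6)
= 0 + 3 + 4 + 2 + 2 + 1 + 11
= 23

23


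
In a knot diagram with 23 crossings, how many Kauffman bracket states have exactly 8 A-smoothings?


We choose which 8 of 23 crossings get A-smoothings.
C(23, 8) = 23! / (8! * 15!)
= 490314

490314


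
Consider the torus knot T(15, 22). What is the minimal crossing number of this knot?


For a torus knot T(p, q) with gcd(p,q)=1,
the crossing number is min(p*(q-1), q*(p-1)).
p*(q-1) = 15*21 = 315
q*(p-1) = 22*14 = 308
min(315, 308) = 308

308


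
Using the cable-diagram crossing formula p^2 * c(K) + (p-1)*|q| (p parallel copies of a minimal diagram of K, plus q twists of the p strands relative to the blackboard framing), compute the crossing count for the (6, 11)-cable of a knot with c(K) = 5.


Step 1: Each of the c(K) crossings of the companion diagram becomes p*p = p^2 crossings among the p parallel strands, and each of the |q| twists s_1 s_2 ... s_(p-1) adds (p-1) crossings.
  Crossings = p^2 * c(K) + (p-1)*|q|
Step 2: = 6^2 * 5 + (6-1)*11
Step 3: = 36*5 + 5*11
Step 4: = 180 + 55 = 235

235


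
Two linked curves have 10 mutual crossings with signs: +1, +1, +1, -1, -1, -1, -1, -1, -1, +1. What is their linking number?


Step 1: Count positive crossings: 4
Step 2: Count negative crossings: 6
Step 3: Sum of signs = 4 - 6 = -2
Step 4: Linking number = sum/2 = -2/2 = -1

-1


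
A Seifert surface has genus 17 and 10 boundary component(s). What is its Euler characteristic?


chi = 2 - 2g - b
= 2 - 2*17 - 10
= 2 - 34 - 10 = -42

-42


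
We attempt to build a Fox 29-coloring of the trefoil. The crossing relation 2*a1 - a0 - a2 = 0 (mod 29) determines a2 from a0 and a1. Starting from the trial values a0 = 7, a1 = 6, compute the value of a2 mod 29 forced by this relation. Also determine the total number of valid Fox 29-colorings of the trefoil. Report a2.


Step 1: Apply the given crossing relation 2*a1 - a0 - a2 = 0 (mod 29).
  a2 = 2*a1 - a0 mod 29
  a2 = 2*6 - 7 mod 29
  a2 = 12 - 7 mod 29
  a2 = 5 mod 29 = 5
Step 2: The trefoil has determinant 3.
  Number of Fox p-colorings (p prime) is p^2 if p = 3, else p.
  Since 29 does not divide 3, only trivial (constant) colorings exist.
  (So the trial a0 = 7, a1 = 6 with a0 != a1 does NOT extend to a valid coloring of the whole trefoil: the other two crossing relations require 3*(a1 - a0) = 0 (mod 29), which fails.)
  Total colorings = 29
Step 3: a2 = 5, total Fox 29-colorings = 29

5


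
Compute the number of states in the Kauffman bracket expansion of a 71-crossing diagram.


Each crossing contributes 2 choices (A-smoothing or B-smoothing).
Total states = 2^71 = 2361183241434822606848

2361183241434822606848


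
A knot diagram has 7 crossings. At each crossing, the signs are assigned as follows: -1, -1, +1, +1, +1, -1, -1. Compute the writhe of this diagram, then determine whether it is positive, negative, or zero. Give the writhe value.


Step 1: Count positive crossings (+1).
Positive crossings: 3
Step 2: Count negative crossings (-1).
Negative crossings: 4
Step 3: Writhe = (positive) - (negative)
w = 3 - 4 = -1
Step 4: |w| = 1, and w is negative

-1


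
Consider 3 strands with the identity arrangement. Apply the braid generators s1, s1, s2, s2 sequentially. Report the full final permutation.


Starting with identity [1, 2, 3].
Apply generators in sequence:
  After s1: [2, 1, 3]
  After s1: [1, 2, 3]
  After s2: [1, 3, 2]
  After s2: [1, 2, 3]
Final permutation: [1, 2, 3]

[1, 2, 3]


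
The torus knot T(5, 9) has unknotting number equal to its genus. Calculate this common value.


For a torus knot T(p,q), both the unknotting number and genus equal (p-1)(q-1)/2.
= (5-1)(9-1)/2
= 4*8/2
= 32/2 = 16

16


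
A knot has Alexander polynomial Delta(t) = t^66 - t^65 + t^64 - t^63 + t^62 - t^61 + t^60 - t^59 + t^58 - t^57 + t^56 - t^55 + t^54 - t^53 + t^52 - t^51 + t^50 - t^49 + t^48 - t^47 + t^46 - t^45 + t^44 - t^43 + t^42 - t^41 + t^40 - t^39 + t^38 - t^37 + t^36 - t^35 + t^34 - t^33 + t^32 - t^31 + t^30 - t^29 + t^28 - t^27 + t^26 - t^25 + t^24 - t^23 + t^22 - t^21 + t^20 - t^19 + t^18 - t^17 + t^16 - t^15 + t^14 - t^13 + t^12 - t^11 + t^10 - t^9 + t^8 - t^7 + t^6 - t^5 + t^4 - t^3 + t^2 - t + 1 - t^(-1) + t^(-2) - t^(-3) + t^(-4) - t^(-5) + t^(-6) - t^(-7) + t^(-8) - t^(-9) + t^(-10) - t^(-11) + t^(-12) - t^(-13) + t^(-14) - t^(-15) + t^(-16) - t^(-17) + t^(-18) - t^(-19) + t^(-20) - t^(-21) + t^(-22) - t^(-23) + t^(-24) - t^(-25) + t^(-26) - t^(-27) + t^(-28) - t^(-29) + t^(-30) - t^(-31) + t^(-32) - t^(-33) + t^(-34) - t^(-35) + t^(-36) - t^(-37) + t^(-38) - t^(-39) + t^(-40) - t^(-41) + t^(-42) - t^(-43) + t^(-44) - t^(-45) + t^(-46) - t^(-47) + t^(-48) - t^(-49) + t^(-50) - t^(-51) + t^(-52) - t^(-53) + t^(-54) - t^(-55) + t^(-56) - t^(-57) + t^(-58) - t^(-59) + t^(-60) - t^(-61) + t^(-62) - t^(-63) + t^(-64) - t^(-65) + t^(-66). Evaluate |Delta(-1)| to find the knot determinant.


Step 1: The polynomial has 133 terms with alternating signs, exponents from 66 down to -66.
Step 2: Substitute t = -1. The i-th term has coefficient (-1)^i and exponent (m-i),
  so its value is (-1)^i * (-1)^(m-i) = (-1)^m = 1 for every i.
Step 3: All 133 terms equal 1, so Delta(-1) = 133 * (1) = 133
Step 4: |Delta(-1)| = 133

133


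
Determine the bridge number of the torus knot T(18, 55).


The bridge number of T(p,q) is min(p,q).
min(18, 55) = 18

18


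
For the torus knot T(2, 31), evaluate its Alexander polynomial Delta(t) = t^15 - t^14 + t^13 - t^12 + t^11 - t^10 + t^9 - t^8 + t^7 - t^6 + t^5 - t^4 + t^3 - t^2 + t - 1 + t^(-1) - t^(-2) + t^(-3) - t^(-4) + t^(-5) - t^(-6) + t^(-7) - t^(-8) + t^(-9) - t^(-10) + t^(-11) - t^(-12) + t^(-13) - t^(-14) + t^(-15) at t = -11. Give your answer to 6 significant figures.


Substituting t = -11 into Delta(t) = t^15 - t^14 + t^13 - t^12 + t^11 - t^10 + t^9 - t^8 + t^7 - t^6 + t^5 - t^4 + t^3 - t^2 + t - 1 + t^(-1) - t^(-2) + t^(-3) - t^(-4) + t^(-5) - t^(-6) + t^(-7) - t^(-8) + t^(-9) - t^(-10) + t^(-11) - t^(-12) + t^(-13) - t^(-14) + t^(-15):
Term values: (-4177248169415651) + (-379749833583241) + (-34522712143931) + (-3138428376721) + (-285311670611) + (-25937424601) + (-2357947691) + (-214358881) + (-19487171) + (-1771561) + (-161051) + (-14641) + (-1331) + (-121) + (-11) + (-1) + (-0.0909091) + (-0.00826446) + (-0.000751315) + (-6.83013e-05) + (-6.20921e-06) + (-5.64474e-07) + (-5.13158e-08) + (-4.66507e-09) + (-4.24098e-10) + (-3.85543e-11) + (-3.50494e-12) + (-3.18631e-13) + (-2.89664e-14) + (-2.63331e-15) + (-2.39392e-16)
Sum = -4.594972986e+15
Rounded to 6 significant figures: -4.59497e+15

-4.59497e+15


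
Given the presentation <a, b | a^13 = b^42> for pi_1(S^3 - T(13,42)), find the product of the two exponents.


The relation is a^13 = b^42.
Product of exponents = 13 * 42
= 546

546


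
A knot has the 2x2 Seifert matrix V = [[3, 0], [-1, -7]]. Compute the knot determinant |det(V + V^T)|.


Step 1: Form V + V^T where V = [[3, 0], [-1, -7]]
  V^T = [[3, -1], [0, -7]]
  V + V^T = [[6, -1], [-1, -14]]
Step 2: det(V + V^T) = 6*(-14) - (-1)*(-1)
  = -84 - 1 = -85
Step 3: Knot determinant = |det(V + V^T)| = |-85| = 85

85


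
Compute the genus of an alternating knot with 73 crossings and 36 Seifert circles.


For alternating knots, g = (c - s + 1)/2.
= (73 - 36 + 1)/2
= 38/2 = 19

19


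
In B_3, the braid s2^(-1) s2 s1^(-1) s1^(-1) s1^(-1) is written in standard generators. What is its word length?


The word length counts the number of generators (including inverses).
Listing each generator: s2^(-1), s2, s1^(-1), s1^(-1), s1^(-1)
There are 5 generators in this braid word.

5


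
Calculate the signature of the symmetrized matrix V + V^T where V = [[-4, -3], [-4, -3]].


Step 1: V + V^T = [[-8, -7], [-7, -6]]
Step 2: trace = -14, det = -1
Step 3: Discriminant = (-14)^2 - 4*(-1) = 200
Step 4: Eigenvalues: 0.0710678, -14.0711
Step 5: Signature = (# positive eigenvalues) - (# negative eigenvalues) = 0

0


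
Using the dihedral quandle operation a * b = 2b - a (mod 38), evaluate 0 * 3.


0 * 3 = 2*3 - 0 mod 38
= 6 - 0 mod 38
= 6 mod 38 = 6

6


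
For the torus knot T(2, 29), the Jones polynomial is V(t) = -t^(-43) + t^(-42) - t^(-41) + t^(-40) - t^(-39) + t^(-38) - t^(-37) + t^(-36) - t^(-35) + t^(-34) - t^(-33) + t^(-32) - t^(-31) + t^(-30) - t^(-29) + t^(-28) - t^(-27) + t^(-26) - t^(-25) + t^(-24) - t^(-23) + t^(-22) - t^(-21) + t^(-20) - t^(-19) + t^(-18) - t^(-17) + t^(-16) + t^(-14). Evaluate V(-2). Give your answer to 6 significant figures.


Substituting t = -2 into V(t) = -t^(-43) + t^(-42) - t^(-41) + t^(-40) - t^(-39) + t^(-38) - t^(-37) + t^(-36) - t^(-35) + t^(-34) - t^(-33) + t^(-32) - t^(-31) + t^(-30) - t^(-29) + t^(-28) - t^(-27) + t^(-26) - t^(-25) + t^(-24) - t^(-23) + t^(-22) - t^(-21) + t^(-20) - t^(-19) + t^(-18) - t^(-17) + t^(-16) + t^(-14):
  (-)t^(-43) = 1.13687e-13
  (+)t^(-42) = 2.27374e-13
  (-)t^(-41) = 4.54747e-13
  (+)t^(-40) = 9.09495e-13
  (-)t^(-39) = 1.81899e-12
  (+)t^(-38) = 3.63798e-12
  (-)t^(-37) = 7.27596e-12
  (+)t^(-36) = 1.45519e-11
  (-)t^(-35) = 2.91038e-11
  (+)t^(-34) = 5.82077e-11
  (-)t^(-33) = 1.16415e-10
  (+)t^(-32) = 2.32831e-10
  (-)t^(-31) = 4.65661e-10
  (+)t^(-30) = 9.31323e-10
  (-)t^(-29) = 1.86265e-09
  (+)t^(-28) = 3.72529e-09
  (-)t^(-27) = 7.45058e-09
  (+)t^(-26) = 1.49012e-08
  (-)t^(-25) = 2.98023e-08
  (+)t^(-24) = 5.96046e-08
  (-)t^(-23) = 1.19209e-07
  (+)t^(-22) = 2.38419e-07
  (-)t^(-21) = 4.76837e-07
  (+)t^(-20) = 9.53674e-07
  (-)t^(-19) = 1.90735e-06
  (+)t^(-18) = 3.8147e-06
  (-)t^(-17) = 7.62939e-06
  (+)t^(-16) = 1.52588e-05
  (+)t^(-14) = 6.10352e-05
Sum = (1.13687e-13) + (2.27374e-13) + (4.54747e-13) + (9.09495e-13) + (1.81899e-12) + (3.63798e-12) + (7.27596e-12) + (1.45519e-11) + (2.91038e-11) + (5.82077e-11) + (1.16415e-10) + (2.32831e-10) + (4.65661e-10) + (9.31323e-10) + (1.86265e-09) + (3.72529e-09) + (7.45058e-09) + (1.49012e-08) + (2.98023e-08) + (5.96046e-08) + (1.19209e-07) + (2.38419e-07) + (4.76837e-07) + (9.53674e-07) + (1.90735e-06) + (3.8147e-06) + (7.62939e-06) + (1.52588e-05) + (6.10352e-05)
= 9.155273426e-05
Rounded to 6 significant figures: 9.15527e-05

9.15527e-05


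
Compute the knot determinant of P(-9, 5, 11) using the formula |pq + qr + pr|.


Step 1: Compute pq + qr + pr.
pq = (-9)*5 = -45
qr = 5*11 = 55
pr = (-9)*11 = -99
pq + qr + pr = -45 + 55 + (-99) = -89
Step 2: Take absolute value.
det(P(-9,5,11)) = |-89| = 89

89


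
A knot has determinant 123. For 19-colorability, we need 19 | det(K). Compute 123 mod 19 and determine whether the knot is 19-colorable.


Step 1: A knot is p-colorable if and only if p divides its determinant.
Step 2: Compute 123 mod 19.
123 = 6 * 19 + 9
Step 3: 123 mod 19 = 9
Step 4: The knot is 19-colorable: no

9


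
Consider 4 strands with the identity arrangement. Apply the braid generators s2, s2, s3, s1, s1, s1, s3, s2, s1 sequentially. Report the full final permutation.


Starting with identity [1, 2, 3, 4].
Apply generators in sequence:
  After s2: [1, 3, 2, 4]
  After s2: [1, 2, 3, 4]
  After s3: [1, 2, 4, 3]
  After s1: [2, 1, 4, 3]
  After s1: [1, 2, 4, 3]
  After s1: [2, 1, 4, 3]
  After s3: [2, 1, 3, 4]
  After s2: [2, 3, 1, 4]
  After s1: [3, 2, 1, 4]
Final permutation: [3, 2, 1, 4]

[3, 2, 1, 4]


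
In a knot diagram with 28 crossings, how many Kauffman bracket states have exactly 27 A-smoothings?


We choose which 27 of 28 crossings get A-smoothings.
C(28, 27) = 28! / (27! * 1!)
= 28

28


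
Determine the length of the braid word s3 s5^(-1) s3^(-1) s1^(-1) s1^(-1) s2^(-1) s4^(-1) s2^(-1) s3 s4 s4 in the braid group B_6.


The word length counts the number of generators (including inverses).
Listing each generator: s3, s5^(-1), s3^(-1), s1^(-1), s1^(-1), s2^(-1), s4^(-1), s2^(-1), s3, s4, s4
There are 11 generators in this braid word.

11


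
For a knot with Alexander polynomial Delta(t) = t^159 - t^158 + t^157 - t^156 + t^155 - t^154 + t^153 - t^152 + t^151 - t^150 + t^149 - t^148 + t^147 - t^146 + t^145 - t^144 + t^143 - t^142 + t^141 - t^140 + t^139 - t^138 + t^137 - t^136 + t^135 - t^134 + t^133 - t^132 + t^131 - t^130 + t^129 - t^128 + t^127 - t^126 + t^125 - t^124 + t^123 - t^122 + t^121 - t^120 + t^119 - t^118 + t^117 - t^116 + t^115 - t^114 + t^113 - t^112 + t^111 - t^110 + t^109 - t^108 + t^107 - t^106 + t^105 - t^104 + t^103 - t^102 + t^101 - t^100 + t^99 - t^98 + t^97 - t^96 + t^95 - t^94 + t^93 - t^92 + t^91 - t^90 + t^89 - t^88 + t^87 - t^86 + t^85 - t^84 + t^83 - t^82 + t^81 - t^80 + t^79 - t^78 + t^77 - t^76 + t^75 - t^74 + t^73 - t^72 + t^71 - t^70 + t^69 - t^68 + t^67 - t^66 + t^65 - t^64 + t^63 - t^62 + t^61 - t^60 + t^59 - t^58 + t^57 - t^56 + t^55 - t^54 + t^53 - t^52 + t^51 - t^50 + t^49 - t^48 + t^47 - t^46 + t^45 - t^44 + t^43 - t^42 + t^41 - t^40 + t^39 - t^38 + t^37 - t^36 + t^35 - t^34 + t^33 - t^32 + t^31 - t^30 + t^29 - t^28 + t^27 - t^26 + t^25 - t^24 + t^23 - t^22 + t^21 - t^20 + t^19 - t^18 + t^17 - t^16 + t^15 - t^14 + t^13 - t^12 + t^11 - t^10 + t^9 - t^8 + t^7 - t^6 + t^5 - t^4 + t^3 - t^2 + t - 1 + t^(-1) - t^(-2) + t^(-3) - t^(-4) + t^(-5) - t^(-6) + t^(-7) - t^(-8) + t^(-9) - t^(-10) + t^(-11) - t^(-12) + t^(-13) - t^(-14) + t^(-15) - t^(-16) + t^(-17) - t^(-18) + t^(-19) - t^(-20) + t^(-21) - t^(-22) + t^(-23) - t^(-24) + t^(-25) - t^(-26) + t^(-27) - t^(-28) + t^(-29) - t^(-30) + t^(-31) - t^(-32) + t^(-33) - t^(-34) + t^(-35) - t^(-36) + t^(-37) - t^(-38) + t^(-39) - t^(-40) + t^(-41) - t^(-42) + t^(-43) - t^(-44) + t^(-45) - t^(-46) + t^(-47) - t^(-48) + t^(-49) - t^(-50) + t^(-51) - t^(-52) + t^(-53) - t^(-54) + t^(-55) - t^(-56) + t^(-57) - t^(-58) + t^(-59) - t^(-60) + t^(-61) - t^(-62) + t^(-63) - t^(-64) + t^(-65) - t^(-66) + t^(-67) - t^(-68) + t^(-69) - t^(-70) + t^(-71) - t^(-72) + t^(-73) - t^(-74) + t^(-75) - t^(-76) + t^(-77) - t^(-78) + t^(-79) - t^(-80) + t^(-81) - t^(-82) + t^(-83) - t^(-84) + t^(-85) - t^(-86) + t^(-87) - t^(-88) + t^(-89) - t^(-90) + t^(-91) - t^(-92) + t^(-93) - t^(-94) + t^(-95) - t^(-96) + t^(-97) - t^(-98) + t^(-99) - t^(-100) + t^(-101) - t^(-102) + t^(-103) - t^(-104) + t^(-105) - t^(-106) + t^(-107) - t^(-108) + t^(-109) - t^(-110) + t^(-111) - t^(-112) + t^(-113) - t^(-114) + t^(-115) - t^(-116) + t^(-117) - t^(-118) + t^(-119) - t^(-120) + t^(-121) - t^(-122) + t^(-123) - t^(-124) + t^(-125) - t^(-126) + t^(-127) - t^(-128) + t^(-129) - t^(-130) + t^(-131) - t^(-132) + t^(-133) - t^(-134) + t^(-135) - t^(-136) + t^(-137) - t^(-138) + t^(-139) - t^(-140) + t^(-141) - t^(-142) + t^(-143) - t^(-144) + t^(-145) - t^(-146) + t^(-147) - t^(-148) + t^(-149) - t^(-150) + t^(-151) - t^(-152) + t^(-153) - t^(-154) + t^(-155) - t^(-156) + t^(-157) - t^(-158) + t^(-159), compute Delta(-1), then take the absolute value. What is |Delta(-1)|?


Step 1: The polynomial has 319 terms with alternating signs, exponents from 159 down to -159.
Step 2: Substitute t = -1. The i-th term has coefficient (-1)^i and exponent (m-i),
  so its value is (-1)^i * (-1)^(m-i) = (-1)^m = -1 for every i.
Step 3: All 319 terms equal -1, so Delta(-1) = 319 * (-1) = -319
Step 4: |Delta(-1)| = 319

319


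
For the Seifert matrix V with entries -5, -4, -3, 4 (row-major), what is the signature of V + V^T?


Step 1: V + V^T = [[-10, -7], [-7, 8]]
Step 2: trace = -2, det = -129
Step 3: Discriminant = (-2)^2 - 4*(-129) = 520
Step 4: Eigenvalues: 10.4018, -12.4018
Step 5: Signature = (# positive eigenvalues) - (# negative eigenvalues) = 0

0


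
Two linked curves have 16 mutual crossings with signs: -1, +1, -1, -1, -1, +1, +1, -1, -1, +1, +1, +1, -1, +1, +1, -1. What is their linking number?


Step 1: Count positive crossings: 8
Step 2: Count negative crossings: 8
Step 3: Sum of signs = 8 - 8 = 0
Step 4: Linking number = sum/2 = 0/2 = 0

0


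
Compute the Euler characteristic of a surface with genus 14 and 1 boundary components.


chi = 2 - 2g - b
= 2 - 2*14 - 1
= 2 - 28 - 1 = -27

-27


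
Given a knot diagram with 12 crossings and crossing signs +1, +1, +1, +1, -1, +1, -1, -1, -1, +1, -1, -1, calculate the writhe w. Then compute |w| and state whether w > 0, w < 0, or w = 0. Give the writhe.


Step 1: Count positive crossings (+1).
Positive crossings: 6
Step 2: Count negative crossings (-1).
Negative crossings: 6
Step 3: Writhe = (positive) - (negative)
w = 6 - 6 = 0
Step 4: |w| = 0, and w is zero

0


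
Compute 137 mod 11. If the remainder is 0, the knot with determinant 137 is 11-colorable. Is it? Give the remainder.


Step 1: A knot is p-colorable if and only if p divides its determinant.
Step 2: Compute 137 mod 11.
137 = 12 * 11 + 5
Step 3: 137 mod 11 = 5
Step 4: The knot is 11-colorable: no

5


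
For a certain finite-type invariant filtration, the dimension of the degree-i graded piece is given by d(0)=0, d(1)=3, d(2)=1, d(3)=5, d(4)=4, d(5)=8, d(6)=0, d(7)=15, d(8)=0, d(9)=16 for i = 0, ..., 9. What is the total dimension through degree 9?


Total dimension = d(0) + d(1) + ... + d(9)
= 0 + 3 + 1 + 5 + 4 + 8 + 0 + 15 + 0 + 16
= 52

52


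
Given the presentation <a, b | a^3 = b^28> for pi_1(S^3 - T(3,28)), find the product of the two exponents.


The relation is a^3 = b^28.
Product of exponents = 3 * 28
= 84

84


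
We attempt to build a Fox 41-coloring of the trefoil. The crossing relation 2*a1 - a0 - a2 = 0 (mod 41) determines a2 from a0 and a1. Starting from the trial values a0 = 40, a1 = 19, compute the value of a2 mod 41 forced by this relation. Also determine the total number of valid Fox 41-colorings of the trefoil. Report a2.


Step 1: Apply the given crossing relation 2*a1 - a0 - a2 = 0 (mod 41).
  a2 = 2*a1 - a0 mod 41
  a2 = 2*19 - 40 mod 41
  a2 = 38 - 40 mod 41
  a2 = -2 mod 41 = 39
Step 2: The trefoil has determinant 3.
  Number of Fox p-colorings (p prime) is p^2 if p = 3, else p.
  Since 41 does not divide 3, only trivial (constant) colorings exist.
  (So the trial a0 = 40, a1 = 19 with a0 != a1 does NOT extend to a valid coloring of the whole trefoil: the other two crossing relations require 3*(a1 - a0) = 0 (mod 41), which fails.)
  Total colorings = 41
Step 3: a2 = 39, total Fox 41-colorings = 41

39


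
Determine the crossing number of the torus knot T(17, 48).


For a torus knot T(p, q) with gcd(p,q)=1,
the crossing number is min(p*(q-1), q*(p-1)).
p*(q-1) = 17*47 = 799
q*(p-1) = 48*16 = 768
min(799, 768) = 768

768


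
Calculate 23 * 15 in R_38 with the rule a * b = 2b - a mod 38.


23 * 15 = 2*15 - 23 mod 38
= 30 - 23 mod 38
= 7 mod 38 = 7

7


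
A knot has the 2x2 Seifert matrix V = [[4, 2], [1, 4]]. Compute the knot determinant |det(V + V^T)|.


Step 1: Form V + V^T where V = [[4, 2], [1, 4]]
  V^T = [[4, 1], [2, 4]]
  V + V^T = [[8, 3], [3, 8]]
Step 2: det(V + V^T) = 8*8 - 3*3
  = 64 - 9 = 55
Step 3: Knot determinant = |det(V + V^T)| = |55| = 55

55


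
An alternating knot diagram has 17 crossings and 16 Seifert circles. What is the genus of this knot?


For alternating knots, g = (c - s + 1)/2.
= (17 - 16 + 1)/2
= 2/2 = 1

1


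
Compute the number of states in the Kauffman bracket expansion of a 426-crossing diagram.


Each crossing contributes 2 choices (A-smoothing or B-smoothing).
Total states = 2^426 = 173291855882550928723650886508942731464777317210988535948154973788413831737851601439998400381508723631086950685087723239310884864

173291855882550928723650886508942731464777317210988535948154973788413831737851601439998400381508723631086950685087723239310884864


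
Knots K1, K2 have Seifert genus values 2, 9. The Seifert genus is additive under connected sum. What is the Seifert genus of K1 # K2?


The Seifert genus is additive under connected sum.
Seifert genus(K1 # K2) = (2) + (9)
= 11

11


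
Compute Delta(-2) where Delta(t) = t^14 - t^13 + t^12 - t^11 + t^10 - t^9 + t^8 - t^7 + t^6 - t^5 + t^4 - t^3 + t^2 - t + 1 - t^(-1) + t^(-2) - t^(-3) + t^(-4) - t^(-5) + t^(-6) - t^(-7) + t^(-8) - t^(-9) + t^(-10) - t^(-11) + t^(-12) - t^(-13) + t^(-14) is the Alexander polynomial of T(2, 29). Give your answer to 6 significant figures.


Substituting t = -2 into Delta(t) = t^14 - t^13 + t^12 - t^11 + t^10 - t^9 + t^8 - t^7 + t^6 - t^5 + t^4 - t^3 + t^2 - t + 1 - t^(-1) + t^(-2) - t^(-3) + t^(-4) - t^(-5) + t^(-6) - t^(-7) + t^(-8) - t^(-9) + t^(-10) - t^(-11) + t^(-12) - t^(-13) + t^(-14):
Term values: (16384) + (8192) + (4096) + (2048) + (1024) + (512) + (256) + (128) + (64) + (32) + (16) + (8) + (4) + (2) + (1) + (0.5) + (0.25) + (0.125) + (0.0625) + (0.03125) + (0.015625) + (0.0078125) + (0.00390625) + (0.00195312) + (0.000976562) + (0.000488281) + (0.000244141) + (0.00012207) + (6.10352e-05)
Sum = 32767.99994
Rounded to 6 significant figures: 32768

32768


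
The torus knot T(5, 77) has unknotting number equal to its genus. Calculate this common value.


For a torus knot T(p,q), both the unknotting number and genus equal (p-1)(q-1)/2.
= (5-1)(77-1)/2
= 4*76/2
= 304/2 = 152

152


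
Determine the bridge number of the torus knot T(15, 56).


The bridge number of T(p,q) is min(p,q).
min(15, 56) = 15

15


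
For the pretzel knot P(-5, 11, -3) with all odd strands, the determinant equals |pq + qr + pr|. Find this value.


Step 1: Compute pq + qr + pr.
pq = (-5)*11 = -55
qr = 11*(-3) = -33
pr = (-5)*(-3) = 15
pq + qr + pr = -55 + (-33) + 15 = -73
Step 2: Take absolute value.
det(P(-5,11,-3)) = |-73| = 73

73


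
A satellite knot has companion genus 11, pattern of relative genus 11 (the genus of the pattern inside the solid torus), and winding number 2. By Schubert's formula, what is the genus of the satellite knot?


Schubert: g(satellite) = g_rel(pattern) + |winding| * g(companion),
where g_rel(pattern) is the genus of the pattern relative to the solid torus.
= 11 + 2 * 11
= 11 + 22 = 33

33


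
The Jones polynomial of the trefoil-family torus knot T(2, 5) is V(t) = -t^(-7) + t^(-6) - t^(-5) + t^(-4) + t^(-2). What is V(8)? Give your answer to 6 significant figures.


Substituting t = 8 into V(t) = -t^(-7) + t^(-6) - t^(-5) + t^(-4) + t^(-2):
  (-)t^(-7) = -4.76837e-07
  (+)t^(-6) = 3.8147e-06
  (-)t^(-5) = -3.05176e-05
  (+)t^(-4) = 0.000244141
  (+)t^(-2) = 0.015625
Sum = (-4.76837e-07) + (3.8147e-06) + (-3.05176e-05) + (0.000244141) + (0.015625)
= 0.01584196091
Rounded to 6 significant figures: 0.015842

0.015842


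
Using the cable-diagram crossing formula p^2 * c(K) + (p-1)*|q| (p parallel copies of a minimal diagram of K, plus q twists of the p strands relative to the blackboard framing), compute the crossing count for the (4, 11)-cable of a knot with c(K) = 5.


Step 1: Each of the c(K) crossings of the companion diagram becomes p*p = p^2 crossings among the p parallel strands, and each of the |q| twists s_1 s_2 ... s_(p-1) adds (p-1) crossings.
  Crossings = p^2 * c(K) + (p-1)*|q|
Step 2: = 4^2 * 5 + (4-1)*11
Step 3: = 16*5 + 3*11
Step 4: = 80 + 33 = 113

113


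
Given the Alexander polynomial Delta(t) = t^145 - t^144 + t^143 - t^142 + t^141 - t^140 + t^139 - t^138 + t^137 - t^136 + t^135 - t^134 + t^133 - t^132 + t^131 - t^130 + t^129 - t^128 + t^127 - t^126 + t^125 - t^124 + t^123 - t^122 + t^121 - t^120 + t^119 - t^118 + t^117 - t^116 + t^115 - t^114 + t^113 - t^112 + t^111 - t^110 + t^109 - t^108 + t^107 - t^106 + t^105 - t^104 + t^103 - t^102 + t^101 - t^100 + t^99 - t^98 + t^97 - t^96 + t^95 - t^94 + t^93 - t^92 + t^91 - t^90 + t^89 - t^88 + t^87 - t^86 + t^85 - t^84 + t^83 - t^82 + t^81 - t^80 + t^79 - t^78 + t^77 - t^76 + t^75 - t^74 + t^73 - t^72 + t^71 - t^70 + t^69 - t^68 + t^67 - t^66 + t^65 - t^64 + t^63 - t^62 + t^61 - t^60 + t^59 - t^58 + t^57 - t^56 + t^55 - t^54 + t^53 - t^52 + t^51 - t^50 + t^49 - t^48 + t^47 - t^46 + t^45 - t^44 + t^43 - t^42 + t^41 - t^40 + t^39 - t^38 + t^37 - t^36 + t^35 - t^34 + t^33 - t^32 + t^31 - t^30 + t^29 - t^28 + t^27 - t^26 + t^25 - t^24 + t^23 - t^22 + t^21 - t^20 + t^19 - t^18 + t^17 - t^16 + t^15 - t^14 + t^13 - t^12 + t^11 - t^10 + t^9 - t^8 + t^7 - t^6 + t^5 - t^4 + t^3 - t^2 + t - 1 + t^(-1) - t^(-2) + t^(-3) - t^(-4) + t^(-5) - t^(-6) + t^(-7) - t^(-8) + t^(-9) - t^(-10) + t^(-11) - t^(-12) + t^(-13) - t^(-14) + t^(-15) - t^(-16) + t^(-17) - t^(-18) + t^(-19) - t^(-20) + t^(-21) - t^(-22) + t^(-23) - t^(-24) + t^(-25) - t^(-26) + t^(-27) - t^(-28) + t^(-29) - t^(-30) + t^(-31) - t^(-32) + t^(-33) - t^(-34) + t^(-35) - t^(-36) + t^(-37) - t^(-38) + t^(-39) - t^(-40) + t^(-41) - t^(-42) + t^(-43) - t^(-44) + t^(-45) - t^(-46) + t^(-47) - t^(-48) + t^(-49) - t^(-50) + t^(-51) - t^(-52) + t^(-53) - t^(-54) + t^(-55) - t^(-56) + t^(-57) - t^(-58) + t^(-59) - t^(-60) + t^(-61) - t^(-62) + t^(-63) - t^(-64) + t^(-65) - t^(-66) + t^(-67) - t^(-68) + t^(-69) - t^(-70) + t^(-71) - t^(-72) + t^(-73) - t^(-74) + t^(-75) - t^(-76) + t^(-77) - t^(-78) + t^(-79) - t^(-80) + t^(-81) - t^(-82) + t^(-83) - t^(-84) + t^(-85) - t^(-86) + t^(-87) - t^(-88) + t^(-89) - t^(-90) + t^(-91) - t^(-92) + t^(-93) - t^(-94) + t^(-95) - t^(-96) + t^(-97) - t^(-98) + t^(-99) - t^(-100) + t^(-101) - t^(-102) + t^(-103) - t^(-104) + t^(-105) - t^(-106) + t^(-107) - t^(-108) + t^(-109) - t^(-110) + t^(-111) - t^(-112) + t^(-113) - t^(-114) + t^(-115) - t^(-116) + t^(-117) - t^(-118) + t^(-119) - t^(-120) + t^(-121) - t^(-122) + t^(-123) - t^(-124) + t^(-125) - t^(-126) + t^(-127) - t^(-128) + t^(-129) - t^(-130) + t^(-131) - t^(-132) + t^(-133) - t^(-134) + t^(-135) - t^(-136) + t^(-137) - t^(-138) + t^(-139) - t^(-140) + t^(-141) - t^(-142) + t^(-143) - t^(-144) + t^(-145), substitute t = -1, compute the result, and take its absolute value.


Step 1: The polynomial has 291 terms with alternating signs, exponents from 145 down to -145.
Step 2: Substitute t = -1. The i-th term has coefficient (-1)^i and exponent (m-i),
  so its value is (-1)^i * (-1)^(m-i) = (-1)^m = -1 for every i.
Step 3: All 291 terms equal -1, so Delta(-1) = 291 * (-1) = -291
Step 4: |Delta(-1)| = 291

291


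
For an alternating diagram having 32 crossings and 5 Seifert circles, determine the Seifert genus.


For alternating knots, g = (c - s + 1)/2.
= (32 - 5 + 1)/2
= 28/2 = 14

14


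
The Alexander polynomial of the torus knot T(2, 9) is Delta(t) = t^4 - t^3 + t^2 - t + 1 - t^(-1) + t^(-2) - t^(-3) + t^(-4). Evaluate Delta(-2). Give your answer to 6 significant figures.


Substituting t = -2 into Delta(t) = t^4 - t^3 + t^2 - t + 1 - t^(-1) + t^(-2) - t^(-3) + t^(-4):
Term values: (16) + (8) + (4) + (2) + (1) + (0.5) + (0.25) + (0.125) + (0.0625)
Sum = 31.9375
Rounded to 6 significant figures: 31.9375

31.9375


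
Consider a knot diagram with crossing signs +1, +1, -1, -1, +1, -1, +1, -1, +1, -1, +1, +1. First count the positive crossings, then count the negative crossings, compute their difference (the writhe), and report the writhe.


Step 1: Count positive crossings (+1).
Positive crossings: 7
Step 2: Count negative crossings (-1).
Negative crossings: 5
Step 3: Writhe = (positive) - (negative)
w = 7 - 5 = 2
Step 4: |w| = 2, and w is positive

2


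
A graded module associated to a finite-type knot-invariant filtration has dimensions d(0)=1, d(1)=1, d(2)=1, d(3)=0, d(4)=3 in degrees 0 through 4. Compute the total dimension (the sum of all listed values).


Total dimension = d(0) + d(1) + ... + d(4)
= 1 + 1 + 1 + 0 + 3
= 6

6


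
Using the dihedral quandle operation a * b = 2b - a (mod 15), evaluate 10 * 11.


10 * 11 = 2*11 - 10 mod 15
= 22 - 10 mod 15
= 12 mod 15 = 12

12


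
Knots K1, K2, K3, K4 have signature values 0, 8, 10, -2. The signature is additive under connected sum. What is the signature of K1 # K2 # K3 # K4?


The signature is additive under connected sum.
signature(K1 # K2 # K3 # K4) = (0) + (8) + (10) + (-2)
= 16

16


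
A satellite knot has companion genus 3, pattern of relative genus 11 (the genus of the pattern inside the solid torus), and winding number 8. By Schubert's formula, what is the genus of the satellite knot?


Schubert: g(satellite) = g_rel(pattern) + |winding| * g(companion),
where g_rel(pattern) is the genus of the pattern relative to the solid torus.
= 11 + 8 * 3
= 11 + 24 = 35

35


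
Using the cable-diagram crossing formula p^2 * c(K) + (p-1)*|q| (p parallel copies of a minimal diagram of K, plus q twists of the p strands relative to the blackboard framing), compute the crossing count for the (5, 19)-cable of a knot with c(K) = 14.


Step 1: Each of the c(K) crossings of the companion diagram becomes p*p = p^2 crossings among the p parallel strands, and each of the |q| twists s_1 s_2 ... s_(p-1) adds (p-1) crossings.
  Crossings = p^2 * c(K) + (p-1)*|q|
Step 2: = 5^2 * 14 + (5-1)*19
Step 3: = 25*14 + 4*19
Step 4: = 350 + 76 = 426

426


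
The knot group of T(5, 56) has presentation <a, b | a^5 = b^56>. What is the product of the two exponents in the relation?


The relation is a^5 = b^56.
Product of exponents = 5 * 56
= 280

280


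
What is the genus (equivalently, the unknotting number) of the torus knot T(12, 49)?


For a torus knot T(p,q), both the unknotting number and genus equal (p-1)(q-1)/2.
= (12-1)(49-1)/2
= 11*48/2
= 528/2 = 264

264


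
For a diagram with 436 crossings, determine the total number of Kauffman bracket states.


Each crossing contributes 2 choices (A-smoothing or B-smoothing).
Total states = 2^436 = 177450860423732151013018507785157357019931972824052260810910693159335763699560039874558361990664932998233037501529828597054346100736

177450860423732151013018507785157357019931972824052260810910693159335763699560039874558361990664932998233037501529828597054346100736


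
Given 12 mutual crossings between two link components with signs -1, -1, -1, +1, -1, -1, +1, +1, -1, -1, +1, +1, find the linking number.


Step 1: Count positive crossings: 5
Step 2: Count negative crossings: 7
Step 3: Sum of signs = 5 - 7 = -2
Step 4: Linking number = sum/2 = -2/2 = -1

-1


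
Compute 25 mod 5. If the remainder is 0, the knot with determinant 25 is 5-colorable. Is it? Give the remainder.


Step 1: A knot is p-colorable if and only if p divides its determinant.
Step 2: Compute 25 mod 5.
25 = 5 * 5 + 0
Step 3: 25 mod 5 = 0
Step 4: The knot is 5-colorable: yes

0


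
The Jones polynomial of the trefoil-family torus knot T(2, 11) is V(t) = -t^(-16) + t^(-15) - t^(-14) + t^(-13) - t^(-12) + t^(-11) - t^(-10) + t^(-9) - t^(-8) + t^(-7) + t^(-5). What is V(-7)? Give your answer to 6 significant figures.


Substituting t = -7 into V(t) = -t^(-16) + t^(-15) - t^(-14) + t^(-13) - t^(-12) + t^(-11) - t^(-10) + t^(-9) - t^(-8) + t^(-7) + t^(-5):
  (-)t^(-16) = -3.00906e-14
  (+)t^(-15) = -2.10634e-13
  (-)t^(-14) = -1.47444e-12
  (+)t^(-13) = -1.03211e-11
  (-)t^(-12) = -7.22476e-11
  (+)t^(-11) = -5.05733e-10
  (-)t^(-10) = -3.54013e-09
  (+)t^(-9) = -2.47809e-08
  (-)t^(-8) = -1.73467e-07
  (+)t^(-7) = -1.21427e-06
  (+)t^(-5) = -5.9499e-05
Sum = (-3.00906e-14) + (-2.10634e-13) + (-1.47444e-12) + (-1.03211e-11) + (-7.22476e-11) + (-5.05733e-10) + (-3.54013e-09) + (-2.47809e-08) + (-1.73467e-07) + (-1.21427e-06) + (-5.9499e-05)
= -6.091566155e-05
Rounded to 6 significant figures: -6.09157e-05

-6.09157e-05


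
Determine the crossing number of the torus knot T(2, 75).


For a torus knot T(p, q) with gcd(p,q)=1,
the crossing number is min(p*(q-1), q*(p-1)).
p*(q-1) = 2*74 = 148
q*(p-1) = 75*1 = 75
min(148, 75) = 75

75


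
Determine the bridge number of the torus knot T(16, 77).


The bridge number of T(p,q) is min(p,q).
min(16, 77) = 16

16


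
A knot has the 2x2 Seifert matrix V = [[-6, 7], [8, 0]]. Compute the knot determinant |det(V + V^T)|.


Step 1: Form V + V^T where V = [[-6, 7], [8, 0]]
  V^T = [[-6, 8], [7, 0]]
  V + V^T = [[-12, 15], [15, 0]]
Step 2: det(V + V^T) = (-12)*0 - 15*15
  = 0 - 225 = -225
Step 3: Knot determinant = |det(V + V^T)| = |-225| = 225

225


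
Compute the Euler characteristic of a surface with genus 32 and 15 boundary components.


chi = 2 - 2g - b
= 2 - 2*32 - 15
= 2 - 64 - 15 = -77

-77


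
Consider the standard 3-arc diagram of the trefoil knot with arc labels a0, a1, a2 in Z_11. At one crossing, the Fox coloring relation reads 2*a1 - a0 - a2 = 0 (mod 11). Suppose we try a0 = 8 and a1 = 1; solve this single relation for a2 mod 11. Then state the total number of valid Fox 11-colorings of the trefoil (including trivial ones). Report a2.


Step 1: Apply the given crossing relation 2*a1 - a0 - a2 = 0 (mod 11).
  a2 = 2*a1 - a0 mod 11
  a2 = 2*1 - 8 mod 11
  a2 = 2 - 8 mod 11
  a2 = -6 mod 11 = 5
Step 2: The trefoil has determinant 3.
  Number of Fox p-colorings (p prime) is p^2 if p = 3, else p.
  Since 11 does not divide 3, only trivial (constant) colorings exist.
  (So the trial a0 = 8, a1 = 1 with a0 != a1 does NOT extend to a valid coloring of the whole trefoil: the other two crossing relations require 3*(a1 - a0) = 0 (mod 11), which fails.)
  Total colorings = 11
Step 3: a2 = 5, total Fox 11-colorings = 11

5


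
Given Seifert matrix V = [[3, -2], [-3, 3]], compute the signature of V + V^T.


Step 1: V + V^T = [[6, -5], [-5, 6]]
Step 2: trace = 12, det = 11
Step 3: Discriminant = 12^2 - 4*11 = 100
Step 4: Eigenvalues: 11, 1
Step 5: Signature = (# positive eigenvalues) - (# negative eigenvalues) = 2

2


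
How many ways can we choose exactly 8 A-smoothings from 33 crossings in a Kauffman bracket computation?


We choose which 8 of 33 crossings get A-smoothings.
C(33, 8) = 33! / (8! * 25!)
= 13884156

13884156


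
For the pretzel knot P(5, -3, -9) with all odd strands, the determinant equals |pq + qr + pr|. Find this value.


Step 1: Compute pq + qr + pr.
pq = 5*(-3) = -15
qr = (-3)*(-9) = 27
pr = 5*(-9) = -45
pq + qr + pr = -15 + 27 + (-45) = -33
Step 2: Take absolute value.
det(P(5,-3,-9)) = |-33| = 33

33


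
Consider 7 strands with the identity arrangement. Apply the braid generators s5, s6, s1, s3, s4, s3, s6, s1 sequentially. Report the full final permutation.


Starting with identity [1, 2, 3, 4, 5, 6, 7].
Apply generators in sequence:
  After s5: [1, 2, 3, 4, 6, 5, 7]
  After s6: [1, 2, 3, 4, 6, 7, 5]
  After s1: [2, 1, 3, 4, 6, 7, 5]
  After s3: [2, 1, 4, 3, 6, 7, 5]
  After s4: [2, 1, 4, 6, 3, 7, 5]
  After s3: [2, 1, 6, 4, 3, 7, 5]
  After s6: [2, 1, 6, 4, 3, 5, 7]
  After s1: [1, 2, 6, 4, 3, 5, 7]
Final permutation: [1, 2, 6, 4, 3, 5, 7]

[1, 2, 6, 4, 3, 5, 7]


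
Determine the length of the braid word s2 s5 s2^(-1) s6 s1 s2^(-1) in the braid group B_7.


The word length counts the number of generators (including inverses).
Listing each generator: s2, s5, s2^(-1), s6, s1, s2^(-1)
There are 6 generators in this braid word.

6


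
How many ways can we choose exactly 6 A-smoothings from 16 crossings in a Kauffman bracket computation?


We choose which 6 of 16 crossings get A-smoothings.
C(16, 6) = 16! / (6! * 10!)
= 8008

8008


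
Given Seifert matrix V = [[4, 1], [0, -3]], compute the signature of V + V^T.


Step 1: V + V^T = [[8, 1], [1, -6]]
Step 2: trace = 2, det = -49
Step 3: Discriminant = 2^2 - 4*(-49) = 200
Step 4: Eigenvalues: 8.07107, -6.07107
Step 5: Signature = (# positive eigenvalues) - (# negative eigenvalues) = 0

0


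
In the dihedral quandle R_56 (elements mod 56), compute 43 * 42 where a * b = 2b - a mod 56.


43 * 42 = 2*42 - 43 mod 56
= 84 - 43 mod 56
= 41 mod 56 = 41

41


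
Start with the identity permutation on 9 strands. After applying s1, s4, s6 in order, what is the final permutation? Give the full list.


Starting with identity [1, 2, 3, 4, 5, 6, 7, 8, 9].
Apply generators in sequence:
  After s1: [2, 1, 3, 4, 5, 6, 7, 8, 9]
  After s4: [2, 1, 3, 5, 4, 6, 7, 8, 9]
  After s6: [2, 1, 3, 5, 4, 7, 6, 8, 9]
Final permutation: [2, 1, 3, 5, 4, 7, 6, 8, 9]

[2, 1, 3, 5, 4, 7, 6, 8, 9]


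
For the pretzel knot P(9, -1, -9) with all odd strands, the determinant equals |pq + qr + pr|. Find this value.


Step 1: Compute pq + qr + pr.
pq = 9*(-1) = -9
qr = (-1)*(-9) = 9
pr = 9*(-9) = -81
pq + qr + pr = -9 + 9 + (-81) = -81
Step 2: Take absolute value.
det(P(9,-1,-9)) = |-81| = 81

81


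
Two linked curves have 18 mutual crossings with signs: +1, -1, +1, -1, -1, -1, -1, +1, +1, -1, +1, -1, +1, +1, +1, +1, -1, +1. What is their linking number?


Step 1: Count positive crossings: 10
Step 2: Count negative crossings: 8
Step 3: Sum of signs = 10 - 8 = 2
Step 4: Linking number = sum/2 = 2/2 = 1

1


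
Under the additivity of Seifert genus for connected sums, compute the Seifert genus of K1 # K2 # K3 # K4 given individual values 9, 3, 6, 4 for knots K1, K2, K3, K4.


The Seifert genus is additive under connected sum.
Seifert genus(K1 # K2 # K3 # K4) = (9) + (3) + (6) + (4)
= 22

22


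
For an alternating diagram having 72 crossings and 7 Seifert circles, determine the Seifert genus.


For alternating knots, g = (c - s + 1)/2.
= (72 - 7 + 1)/2
= 66/2 = 33

33


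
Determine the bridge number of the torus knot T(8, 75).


The bridge number of T(p,q) is min(p,q).
min(8, 75) = 8

8


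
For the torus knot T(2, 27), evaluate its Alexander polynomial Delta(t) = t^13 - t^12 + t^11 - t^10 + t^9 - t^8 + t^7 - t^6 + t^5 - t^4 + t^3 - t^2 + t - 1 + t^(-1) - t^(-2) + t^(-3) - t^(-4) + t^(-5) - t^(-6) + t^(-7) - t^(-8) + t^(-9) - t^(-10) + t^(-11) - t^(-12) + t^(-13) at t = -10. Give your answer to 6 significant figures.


Substituting t = -10 into Delta(t) = t^13 - t^12 + t^11 - t^10 + t^9 - t^8 + t^7 - t^6 + t^5 - t^4 + t^3 - t^2 + t - 1 + t^(-1) - t^(-2) + t^(-3) - t^(-4) + t^(-5) - t^(-6) + t^(-7) - t^(-8) + t^(-9) - t^(-10) + t^(-11) - t^(-12) + t^(-13):
Term values: (-10000000000000) + (-1000000000000) + (-100000000000) + (-10000000000) + (-1000000000) + (-100000000) + (-10000000) + (-1000000) + (-100000) + (-10000) + (-1000) + (-100) + (-10) + (-1) + (-0.1) + (-0.01) + (-0.001) + (-0.0001) + (-1e-05) + (-1e-06) + (-1e-07) + (-1e-08) + (-1e-09) + (-1e-10) + (-1e-11) + (-1e-12) + (-1e-13)
Sum = -1.111111111e+13
Rounded to 6 significant figures: -1.11111e+13

-1.11111e+13


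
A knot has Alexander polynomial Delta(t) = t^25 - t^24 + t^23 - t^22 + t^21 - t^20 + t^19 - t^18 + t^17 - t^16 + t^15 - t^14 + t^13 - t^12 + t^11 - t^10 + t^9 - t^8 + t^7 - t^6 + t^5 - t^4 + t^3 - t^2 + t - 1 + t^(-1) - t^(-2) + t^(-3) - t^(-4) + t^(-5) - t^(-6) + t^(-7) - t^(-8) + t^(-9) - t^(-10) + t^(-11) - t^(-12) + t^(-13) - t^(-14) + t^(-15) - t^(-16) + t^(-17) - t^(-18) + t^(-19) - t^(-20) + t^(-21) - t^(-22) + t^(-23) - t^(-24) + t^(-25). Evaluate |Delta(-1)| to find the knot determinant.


Step 1: The polynomial has 51 terms with alternating signs, exponents from 25 down to -25.
Step 2: Substitute t = -1. The i-th term has coefficient (-1)^i and exponent (m-i),
  so its value is (-1)^i * (-1)^(m-i) = (-1)^m = -1 for every i.
Step 3: All 51 terms equal -1, so Delta(-1) = 51 * (-1) = -51
Step 4: |Delta(-1)| = 51

51
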